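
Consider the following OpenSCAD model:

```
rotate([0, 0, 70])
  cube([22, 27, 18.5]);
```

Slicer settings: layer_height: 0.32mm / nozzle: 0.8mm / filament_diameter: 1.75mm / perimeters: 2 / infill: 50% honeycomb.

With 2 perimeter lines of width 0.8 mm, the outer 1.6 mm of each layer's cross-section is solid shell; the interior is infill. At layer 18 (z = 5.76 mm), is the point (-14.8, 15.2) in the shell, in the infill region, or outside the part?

infill

At z = 5.76 mm: the 22×27 cube contributes its full rectangle; (whole slice rotated 70° about Z — lengths, areas and connectivity unchanged). Overall, the cross-section is a single solid region. Undo the 70° rotation: the query point maps to (9.221, 19.106) in the un-rotated model frame. The nearest boundary edge runs (22.00, 27.00)→(0.00, 27.00); distance from the point to it = 7.89 mm. The point is inside the cross-section and 7.89 mm from the nearest boundary — more than the 1.6 mm shell width (2 × 0.8), so it's in the infill interior.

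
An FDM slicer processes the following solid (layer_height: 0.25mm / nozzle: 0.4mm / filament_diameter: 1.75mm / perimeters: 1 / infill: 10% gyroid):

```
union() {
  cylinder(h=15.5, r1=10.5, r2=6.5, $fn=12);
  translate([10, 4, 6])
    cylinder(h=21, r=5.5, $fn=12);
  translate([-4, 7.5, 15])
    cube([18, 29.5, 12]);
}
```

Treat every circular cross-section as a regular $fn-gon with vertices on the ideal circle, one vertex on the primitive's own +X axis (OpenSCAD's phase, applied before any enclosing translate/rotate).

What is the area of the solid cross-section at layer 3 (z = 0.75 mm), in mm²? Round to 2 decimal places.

318.67 mm²

At z = 0.75 mm: the cone: at t=0.048 of its height the radius interpolates to r₁+(r₂−r₁)t = 10.306, giving a regular 12-gon of that circumradius (area = (12/2)·10.306²·sin(360°/12) = 318.67 mm²); the cylinder at (10, 4) is not intersected at this z (z outside [6, 27]); the cube at (-4, 7.5) is absent (z outside [15, 27]); Merging all regions: only the cone is present, so the union is just that shape — area = 318.67 mm². Overall, the cross-section is a single solid region. Net area = 318.67 mm².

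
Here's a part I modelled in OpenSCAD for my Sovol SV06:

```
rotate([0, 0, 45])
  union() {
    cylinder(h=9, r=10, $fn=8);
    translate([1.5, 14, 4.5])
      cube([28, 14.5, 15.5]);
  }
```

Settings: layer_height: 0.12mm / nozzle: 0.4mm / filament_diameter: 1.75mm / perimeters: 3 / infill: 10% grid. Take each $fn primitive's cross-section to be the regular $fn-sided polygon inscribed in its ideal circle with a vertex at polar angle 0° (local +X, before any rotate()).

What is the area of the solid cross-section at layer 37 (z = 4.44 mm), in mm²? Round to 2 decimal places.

282.84 mm²

At z = 4.44 mm: the r=10 cylinder gives a regular 8-gon of circumradius 10 (constant along its height) (area = (8/2)·10.000²·sin(360°/8) = 282.84 mm²); the cube at (1.5, 14) is absent (z outside [4.5, 20]); Merging all regions: only the r=10 cylinder is present, so the union is just that shape — area = 282.84 mm²; (rotated 45° about Z; rotation is an isometry so areas/perimeters/island counts are preserved). Overall, the cross-section is a single solid region. Net area = 282.84 mm².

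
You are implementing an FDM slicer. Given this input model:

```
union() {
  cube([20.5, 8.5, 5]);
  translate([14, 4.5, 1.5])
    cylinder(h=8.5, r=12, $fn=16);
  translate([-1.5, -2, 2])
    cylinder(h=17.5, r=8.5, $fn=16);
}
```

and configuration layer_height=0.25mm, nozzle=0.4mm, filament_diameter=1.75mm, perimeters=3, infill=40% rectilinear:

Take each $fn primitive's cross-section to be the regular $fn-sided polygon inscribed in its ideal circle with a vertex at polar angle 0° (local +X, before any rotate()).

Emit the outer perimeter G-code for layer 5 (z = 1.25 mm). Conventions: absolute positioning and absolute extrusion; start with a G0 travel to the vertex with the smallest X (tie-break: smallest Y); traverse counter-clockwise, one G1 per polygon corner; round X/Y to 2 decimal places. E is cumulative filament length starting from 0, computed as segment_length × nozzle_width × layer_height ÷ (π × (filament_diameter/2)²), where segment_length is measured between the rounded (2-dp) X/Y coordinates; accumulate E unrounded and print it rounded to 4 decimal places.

At z = 1.25 mm: the cube is present — its section is the full 20.5×8.5 rectangle; the cylinder at (14, 4.5) is absent (z outside [1.5, 10]); the cylinder at (-1.5, -2) is not intersected at this z (z outside [2, 19.5]); Combining (union): only the 20.5×8.5 cube is present, so the union is just that shape — 1 connected region. The outline is a single polygon with 4 vertices. Extrusion per mm of travel: 0.4 × 0.25 / (π × 0.875²) = 0.041575. Accumulating E over each segment gives final E = 2.4114.

G0 X0.00 Y0.00 Z1.25
G1 X20.50 Y0.00 E0.8523
G1 X20.50 Y8.50 E1.2057
G1 X0.00 Y8.50 E2.0580
G1 X0.00 Y0.00 E2.4114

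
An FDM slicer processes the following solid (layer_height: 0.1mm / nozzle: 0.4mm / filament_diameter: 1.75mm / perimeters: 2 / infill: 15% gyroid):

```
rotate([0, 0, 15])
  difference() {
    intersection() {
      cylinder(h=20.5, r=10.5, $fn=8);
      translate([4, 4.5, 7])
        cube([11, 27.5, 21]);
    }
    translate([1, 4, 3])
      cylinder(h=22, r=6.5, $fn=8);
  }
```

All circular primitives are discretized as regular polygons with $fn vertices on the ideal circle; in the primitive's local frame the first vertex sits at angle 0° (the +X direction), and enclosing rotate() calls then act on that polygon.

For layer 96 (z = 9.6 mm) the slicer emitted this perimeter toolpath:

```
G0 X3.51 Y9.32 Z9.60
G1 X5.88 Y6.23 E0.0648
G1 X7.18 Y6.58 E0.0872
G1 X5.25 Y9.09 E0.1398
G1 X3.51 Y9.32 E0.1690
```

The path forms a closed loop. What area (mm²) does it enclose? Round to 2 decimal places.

4.38 mm²

Apply the shoelace formula to the sequence of (X, Y) vertices; enclosed area = 4.38 mm².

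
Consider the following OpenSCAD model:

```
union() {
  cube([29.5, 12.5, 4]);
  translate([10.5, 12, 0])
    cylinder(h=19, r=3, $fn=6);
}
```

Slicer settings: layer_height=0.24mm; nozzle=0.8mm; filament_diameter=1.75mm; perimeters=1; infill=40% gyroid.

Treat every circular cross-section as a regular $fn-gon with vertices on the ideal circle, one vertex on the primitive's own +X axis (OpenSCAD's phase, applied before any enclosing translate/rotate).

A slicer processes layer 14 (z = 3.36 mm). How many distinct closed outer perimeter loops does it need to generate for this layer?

1

At z = 3.36 mm: the 29.5×12.5 cube contributes its full rectangle; the cylinder at (10.5, 12): section is a regular 6-gon, circumradius r=3; Merging all regions: the regions partially overlap (shared area 14.55 mm²), so overlapping operands fuse into one piece — 1 connected region. The result has 1 disconnected region.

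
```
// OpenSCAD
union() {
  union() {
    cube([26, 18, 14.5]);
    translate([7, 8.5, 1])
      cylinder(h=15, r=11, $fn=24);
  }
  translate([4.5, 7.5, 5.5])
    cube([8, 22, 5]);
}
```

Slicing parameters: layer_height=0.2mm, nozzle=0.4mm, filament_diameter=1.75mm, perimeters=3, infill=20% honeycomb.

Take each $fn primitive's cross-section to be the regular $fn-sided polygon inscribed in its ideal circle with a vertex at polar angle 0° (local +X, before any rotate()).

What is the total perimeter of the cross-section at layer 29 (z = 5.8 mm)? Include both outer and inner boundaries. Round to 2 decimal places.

At z = 5.8 mm: the 26×18 cube contributes its full rectangle (perimeter 88.00 mm); the r=11 cylinder at (7, 8.5) gives a regular 24-gon of circumradius 11 (constant along its height) (perimeter = 2·24·11.000·sin(180°/24) = 68.92 mm); Merging all regions: the regions partially overlap (shared area 296.35 mm²), so the edge portions inside another operand are dropped and the merged outline is re-measured after clipping — boundary = 92.13 mm; the 8×22 cube at (4.5, 7.5) contributes its full rectangle (perimeter 60.00 mm); Combining (union): the regions partially overlap (shared area 92.60 mm²), so the edge portions inside another operand are dropped and the merged outline is re-measured after clipping — boundary = 113.67 mm. Overall, the cross-section is a single solid region. Total boundary length (outer) = 113.67 mm.

113.67 mm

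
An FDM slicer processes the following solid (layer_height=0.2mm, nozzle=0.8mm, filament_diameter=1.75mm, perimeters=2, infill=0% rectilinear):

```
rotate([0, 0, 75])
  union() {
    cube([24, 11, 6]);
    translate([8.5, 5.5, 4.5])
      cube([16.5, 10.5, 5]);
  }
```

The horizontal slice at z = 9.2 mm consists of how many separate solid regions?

At z = 9.2 mm: the cube is absent (z outside [0, 6]); the cube at (8.5, 5.5) is present — its section is the full 16.5×10.5 rectangle; Taking the union: only the 16.5×10.5 cube at (8.5, 5.5) is present, so the union is just that shape — 1 connected region; (whole slice rotated 75° about Z — lengths, areas and connectivity unchanged). The result has 1 disconnected region.

1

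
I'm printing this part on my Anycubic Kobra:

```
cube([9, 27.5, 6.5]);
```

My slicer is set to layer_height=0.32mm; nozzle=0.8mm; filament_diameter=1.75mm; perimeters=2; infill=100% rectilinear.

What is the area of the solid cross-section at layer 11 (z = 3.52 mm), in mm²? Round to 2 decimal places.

At z = 3.52 mm: the cube (footprint 9×27.5) is included at this height (area 247.50 mm²). Overall, the cross-section is a single solid region. Net area = 247.50 mm².

247.50 mm²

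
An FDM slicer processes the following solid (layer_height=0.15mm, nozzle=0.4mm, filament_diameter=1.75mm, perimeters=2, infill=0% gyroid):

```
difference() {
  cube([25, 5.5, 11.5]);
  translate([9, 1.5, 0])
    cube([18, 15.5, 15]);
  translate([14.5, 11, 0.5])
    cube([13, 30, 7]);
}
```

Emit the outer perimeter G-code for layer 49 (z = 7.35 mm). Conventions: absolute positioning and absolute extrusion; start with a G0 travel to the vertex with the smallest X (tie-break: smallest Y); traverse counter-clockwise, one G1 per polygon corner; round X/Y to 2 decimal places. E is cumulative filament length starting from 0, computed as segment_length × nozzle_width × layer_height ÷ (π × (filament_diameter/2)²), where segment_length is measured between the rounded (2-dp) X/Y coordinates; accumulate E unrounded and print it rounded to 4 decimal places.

G0 X0.00 Y0.00 Z7.35
G1 X25.00 Y0.00 E0.6236
G1 X25.00 Y1.50 E0.6610
G1 X9.00 Y1.50 E1.0602
G1 X9.00 Y5.50 E1.1599
G1 X0.00 Y5.50 E1.3845
G1 X0.00 Y0.00 E1.5217

At z = 7.35 mm: the 25×5.5 cube contributes its full rectangle; the 18×15.5 cube at (9, 1.5) contributes its full rectangle; the cube at (14.5, 11) (footprint 13×30) is included at this height; Taking the first minus the rest: starting from the 25×5.5 cube, the 18×15.5 cube at (9, 1.5) partially overlaps it — only the 64.00 mm² overlap (of its 279.00 mm²) is removed, clipping the outline; the 13×30 cube at (14.5, 11) misses the remaining region (no effect) — 1 connected region. The outline is a single polygon with 6 vertices. Extrusion per mm of travel: 0.4 × 0.15 / (π × 0.875²) = 0.024945. Accumulating E over each segment gives final E = 1.5217.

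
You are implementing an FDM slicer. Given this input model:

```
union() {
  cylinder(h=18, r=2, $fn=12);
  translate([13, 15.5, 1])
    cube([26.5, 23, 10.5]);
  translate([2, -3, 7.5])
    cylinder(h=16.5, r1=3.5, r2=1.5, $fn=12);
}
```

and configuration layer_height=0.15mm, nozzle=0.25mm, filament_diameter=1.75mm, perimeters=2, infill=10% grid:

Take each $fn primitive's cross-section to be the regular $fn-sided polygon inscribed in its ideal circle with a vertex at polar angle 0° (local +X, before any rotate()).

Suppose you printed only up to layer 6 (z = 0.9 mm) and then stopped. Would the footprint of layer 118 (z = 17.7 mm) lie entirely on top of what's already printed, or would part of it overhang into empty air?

Compare the two slices. At z = 0.9: the r=2 cylinder gives a regular 12-gon of circumradius 2 (constant along its height) (area = (12/2)·2.000²·sin(360°/12) = 12.00 mm²); the cube at (13, 15.5) is absent (z outside [1, 11.5]); the cone at (2, -3) is absent (z outside [7.5, 24]); Combining (union): only the r=2 cylinder is present, so the union is just that shape — area = 12.00 mm². At z = 17.7: the cylinder: section is a regular 12-gon, circumradius r=2 (area = (12/2)·2.000²·sin(360°/12) = 12.00 mm²); the cube at (13, 15.5) is not intersected at this z (z outside [1, 11.5]); the cone at (2, -3): at t=0.618 of its height the radius interpolates to r₁+(r₂−r₁)t = 2.264, giving a regular 12-gon of that circumradius (area = (12/2)·2.264²·sin(360°/12) = 15.37 mm²); Combining (union): the regions partially overlap — summed areas 27.37 mm² minus the doubly-counted overlap 0.79 mm² gives 26.58 mm² — area = 26.58 mm². Checking containment: at z = 17.7 the cross-section extends beyond the z = 0.9 cross-section by about 14.58 mm².

part overhangs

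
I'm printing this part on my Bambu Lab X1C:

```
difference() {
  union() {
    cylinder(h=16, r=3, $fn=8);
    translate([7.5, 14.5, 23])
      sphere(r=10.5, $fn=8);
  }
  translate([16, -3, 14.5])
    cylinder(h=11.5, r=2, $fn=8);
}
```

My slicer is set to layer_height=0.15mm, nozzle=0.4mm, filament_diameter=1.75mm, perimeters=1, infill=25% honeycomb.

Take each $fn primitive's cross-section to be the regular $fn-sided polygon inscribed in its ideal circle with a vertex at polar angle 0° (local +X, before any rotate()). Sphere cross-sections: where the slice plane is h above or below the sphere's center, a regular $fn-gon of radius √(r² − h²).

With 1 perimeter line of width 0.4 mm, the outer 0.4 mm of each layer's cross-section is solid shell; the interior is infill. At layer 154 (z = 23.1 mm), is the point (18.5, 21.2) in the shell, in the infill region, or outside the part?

outside

At z = 23.1 mm: the cylinder is not intersected at this z (z outside [0, 16]); the r=10.5 sphere at (7.5, 14.5) contributes a regular 8-gon of circumradius √(10.5²−0.1²) = 10.500; Taking the union: only the r=10.5 sphere at (7.5, 14.5) is present, so the union is just that shape — 1 connected region; the r=2 cylinder at (16, -3) gives a regular 8-gon of circumradius 2 (constant along its height); Taking the first minus the rest: starting from the result so far, the r=2 cylinder at (16, -3) misses the remaining region (no effect) — 1 connected region. Overall, the cross-section is a single solid region. The nearest boundary edge runs (14.92, 21.92)→(18.00, 14.50); distance from the point to it = 3.03 mm. The point is not inside any of the regions above, so it lies outside the cross-section (3.03 mm from the nearest boundary).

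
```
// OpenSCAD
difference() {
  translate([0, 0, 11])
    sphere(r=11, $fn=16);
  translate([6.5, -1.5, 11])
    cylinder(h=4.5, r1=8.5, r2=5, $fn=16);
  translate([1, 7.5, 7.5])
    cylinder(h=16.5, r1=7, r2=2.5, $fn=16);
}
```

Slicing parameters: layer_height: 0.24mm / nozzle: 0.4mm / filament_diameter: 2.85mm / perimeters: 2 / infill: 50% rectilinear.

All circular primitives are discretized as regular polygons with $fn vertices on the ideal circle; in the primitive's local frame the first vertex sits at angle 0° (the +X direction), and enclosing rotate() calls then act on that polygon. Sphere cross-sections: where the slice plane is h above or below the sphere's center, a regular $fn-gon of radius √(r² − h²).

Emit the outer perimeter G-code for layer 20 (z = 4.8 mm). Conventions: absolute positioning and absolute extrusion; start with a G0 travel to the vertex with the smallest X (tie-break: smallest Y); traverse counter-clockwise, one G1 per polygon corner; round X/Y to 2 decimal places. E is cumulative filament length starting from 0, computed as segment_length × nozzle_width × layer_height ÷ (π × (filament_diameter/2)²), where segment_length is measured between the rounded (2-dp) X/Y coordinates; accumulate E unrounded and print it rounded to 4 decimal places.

G0 X-9.09 Y0.00 Z4.80
G1 X-8.39 Y-3.48 E0.0534
G1 X-6.42 Y-6.42 E0.1067
G1 X-3.48 Y-8.39 E0.1599
G1 X0.00 Y-9.09 E0.2133
G1 X3.48 Y-8.39 E0.2668
G1 X6.42 Y-6.42 E0.3200
G1 X8.39 Y-3.48 E0.3733
G1 X9.09 Y0.00 E0.4267
G1 X8.39 Y3.48 E0.4801
G1 X6.42 Y6.42 E0.5334
G1 X3.48 Y8.39 E0.5866
G1 X0.00 Y9.09 E0.6400
G1 X-3.48 Y8.39 E0.6935
G1 X-6.42 Y6.42 E0.7467
G1 X-8.39 Y3.48 E0.8000
G1 X-9.09 Y0.00 E0.8534

At z = 4.8 mm: the sphere: section is a regular 16-gon, circumradius = √(r²−h²) = √(11²−6.2²) = 9.086; the cone at (6.5, -1.5) is not intersected at this z (z outside [11, 15.5]); the cone at (1, 7.5) is not intersected at this z (z outside [7.5, 24]); After the difference (first − rest): none of the subtracted shapes is present at this height, so the r=11 sphere is unchanged — 1 connected region. The outline is a single polygon with 16 vertices. Extrusion per mm of travel: 0.4 × 0.24 / (π × 1.425²) = 0.015048. Accumulating E over each segment gives final E = 0.8534.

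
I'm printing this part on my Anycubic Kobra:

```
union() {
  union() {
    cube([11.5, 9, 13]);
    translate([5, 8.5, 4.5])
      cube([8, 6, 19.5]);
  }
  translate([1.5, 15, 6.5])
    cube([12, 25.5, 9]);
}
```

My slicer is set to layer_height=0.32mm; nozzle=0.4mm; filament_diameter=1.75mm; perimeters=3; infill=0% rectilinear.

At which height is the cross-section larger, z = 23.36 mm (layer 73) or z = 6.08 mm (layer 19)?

layer 19 (z = 6.08 mm)

Layer 73 (z = 23.36): the cube does not reach this height (z outside [0, 13]); the 8×6 cube at (5, 8.5) contributes its full rectangle (area 48.00 mm²); Merging all regions: only the 8×6 cube at (5, 8.5) is present, so the union is just that shape — area = 48.00 mm²; the cube at (1.5, 15) is not intersected at this z (z outside [6.5, 15.5]); Taking the union: only the result so far is present, so the union is just that shape — area = 48.00 mm². So its area = 48.00 mm². Layer 19 (z = 6.08): the 11.5×9 cube contributes its full rectangle (area 103.50 mm²); the cube at (5, 8.5) (footprint 8×6) is included at this height (area 48.00 mm²); Taking the union: the regions partially overlap — summed areas 151.50 mm² minus the doubly-counted overlap 3.25 mm² gives 148.25 mm² — area = 148.25 mm²; the cube at (1.5, 15) is absent (z outside [6.5, 15.5]); Taking the union: only that combined region is present, so the union is just that shape — area = 148.25 mm². So its area = 148.25 mm². Layer 19 is larger (148.25 vs 48.00 mm²).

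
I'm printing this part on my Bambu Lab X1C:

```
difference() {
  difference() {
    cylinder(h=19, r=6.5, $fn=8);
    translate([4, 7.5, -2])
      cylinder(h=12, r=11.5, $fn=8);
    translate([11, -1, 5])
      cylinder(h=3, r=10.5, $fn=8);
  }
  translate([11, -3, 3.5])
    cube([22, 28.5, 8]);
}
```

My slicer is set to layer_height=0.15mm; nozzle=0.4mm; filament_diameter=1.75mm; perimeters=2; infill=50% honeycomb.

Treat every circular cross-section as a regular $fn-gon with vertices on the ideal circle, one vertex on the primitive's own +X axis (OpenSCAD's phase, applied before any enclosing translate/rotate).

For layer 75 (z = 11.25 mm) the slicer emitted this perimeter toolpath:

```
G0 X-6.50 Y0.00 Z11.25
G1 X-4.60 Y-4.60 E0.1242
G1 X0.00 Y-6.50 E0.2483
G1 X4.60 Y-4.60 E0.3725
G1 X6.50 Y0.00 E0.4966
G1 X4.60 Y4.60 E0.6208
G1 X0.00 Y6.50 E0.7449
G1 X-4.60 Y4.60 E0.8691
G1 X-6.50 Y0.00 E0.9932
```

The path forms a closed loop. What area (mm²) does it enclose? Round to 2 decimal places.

Apply the shoelace formula to the sequence of (X, Y) vertices; enclosed area = 119.60 mm².

119.60 mm²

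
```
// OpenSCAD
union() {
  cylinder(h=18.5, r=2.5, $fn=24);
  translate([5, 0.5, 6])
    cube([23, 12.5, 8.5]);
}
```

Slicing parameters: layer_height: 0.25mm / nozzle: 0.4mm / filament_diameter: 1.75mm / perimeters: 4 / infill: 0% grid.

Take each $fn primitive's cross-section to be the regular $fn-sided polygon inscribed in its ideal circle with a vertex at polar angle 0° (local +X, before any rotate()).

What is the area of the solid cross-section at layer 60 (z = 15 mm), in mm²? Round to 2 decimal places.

19.41 mm²

At z = 15 mm: the cylinder: section is a regular 24-gon, circumradius r=2.5 (area = (24/2)·2.500²·sin(360°/24) = 19.41 mm²); the cube at (5, 0.5) is not intersected at this z (z outside [6, 14.5]); Combining (union): only the r=2.5 cylinder is present, so the union is just that shape — area = 19.41 mm². Overall, the cross-section is a single solid region. Net area = 19.41 mm².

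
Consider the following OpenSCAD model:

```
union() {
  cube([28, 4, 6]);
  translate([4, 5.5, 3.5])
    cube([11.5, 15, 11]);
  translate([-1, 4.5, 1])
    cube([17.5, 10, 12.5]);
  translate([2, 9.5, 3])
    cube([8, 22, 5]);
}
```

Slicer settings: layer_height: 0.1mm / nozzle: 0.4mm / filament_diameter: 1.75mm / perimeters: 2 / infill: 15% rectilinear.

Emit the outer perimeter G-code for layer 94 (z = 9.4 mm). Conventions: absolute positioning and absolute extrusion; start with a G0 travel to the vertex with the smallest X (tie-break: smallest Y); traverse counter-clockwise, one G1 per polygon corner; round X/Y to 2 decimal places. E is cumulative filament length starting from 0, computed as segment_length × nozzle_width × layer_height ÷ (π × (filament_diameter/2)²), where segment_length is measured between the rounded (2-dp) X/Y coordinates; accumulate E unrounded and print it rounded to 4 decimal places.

G0 X-1.00 Y4.50 Z9.40
G1 X16.50 Y4.50 E0.2910
G1 X16.50 Y14.50 E0.4573
G1 X15.50 Y14.50 E0.4740
G1 X15.50 Y20.50 E0.5737
G1 X4.00 Y20.50 E0.7650
G1 X4.00 Y14.50 E0.8648
G1 X-1.00 Y14.50 E0.9479
G1 X-1.00 Y4.50 E1.1142

At z = 9.4 mm: the cube does not reach this height (z outside [0, 6]); the cube at (4, 5.5) (footprint 11.5×15) is included at this height; the cube at (-1, 4.5) is present — its section is the full 17.5×10 rectangle; the cube at (2, 9.5) is not intersected at this z (z outside [3, 8]); Combining (union): the regions partially overlap (shared area 103.50 mm²), so overlapping operands fuse into one piece — 1 connected region. The outline is a single polygon with 8 vertices. Extrusion per mm of travel: 0.4 × 0.1 / (π × 0.875²) = 0.016630. Accumulating E over each segment gives final E = 1.1142.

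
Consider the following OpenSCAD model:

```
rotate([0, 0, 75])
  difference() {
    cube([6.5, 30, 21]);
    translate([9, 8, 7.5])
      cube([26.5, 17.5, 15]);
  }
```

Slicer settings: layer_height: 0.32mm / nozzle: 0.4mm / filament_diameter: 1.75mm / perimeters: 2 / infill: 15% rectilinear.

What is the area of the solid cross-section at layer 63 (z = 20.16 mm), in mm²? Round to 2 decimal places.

At z = 20.16 mm: the 6.5×30 cube contributes its full rectangle (area 195.00 mm²); the 26.5×17.5 cube at (9, 8) contributes its full rectangle (area 463.75 mm²); Taking the first minus the rest: starting from the 6.5×30 cube (195.00 mm²), the 26.5×17.5 cube at (9, 8) misses the remaining region (no effect) — area = 195.00 mm²; (whole slice rotated 75° about Z — lengths, areas and connectivity unchanged). Overall, the cross-section is a single solid region. Net area = 195.00 mm².

195.00 mm²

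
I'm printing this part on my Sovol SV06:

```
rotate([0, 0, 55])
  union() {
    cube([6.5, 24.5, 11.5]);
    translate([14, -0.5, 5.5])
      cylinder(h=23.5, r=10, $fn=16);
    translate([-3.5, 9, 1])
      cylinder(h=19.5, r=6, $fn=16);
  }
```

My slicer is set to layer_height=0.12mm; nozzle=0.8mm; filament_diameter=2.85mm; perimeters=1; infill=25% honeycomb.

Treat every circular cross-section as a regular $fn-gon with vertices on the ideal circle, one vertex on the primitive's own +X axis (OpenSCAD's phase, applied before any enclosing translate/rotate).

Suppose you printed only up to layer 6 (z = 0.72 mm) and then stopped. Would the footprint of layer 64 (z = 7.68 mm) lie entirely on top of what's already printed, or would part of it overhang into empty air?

Compare the two slices. At z = 0.72: the cube is present — its section is the full 6.5×24.5 rectangle (area 159.25 mm²); the cylinder at (14, -0.5) does not reach this height (z outside [5.5, 29]); the cylinder at (-3.5, 9) does not reach this height (z outside [1, 20.5]); Taking the union: only the 6.5×24.5 cube is present, so the union is just that shape — area = 159.25 mm²; (rotated 55° about Z; rotation is an isometry so areas/perimeters/island counts are preserved). At z = 7.68: the cube (footprint 6.5×24.5) is included at this height (area 159.25 mm²); the r=10 cylinder at (14, -0.5) gives a regular 16-gon of circumradius 10 (constant along its height) (area = (16/2)·10.000²·sin(360°/16) = 306.15 mm²); the r=6 cylinder at (-3.5, 9) gives a regular 16-gon of circumradius 6 (constant along its height) (area = (16/2)·6.000²·sin(360°/16) = 110.21 mm²); Taking the union: the regions partially overlap — summed areas 575.61 mm² minus the doubly-counted overlap 25.37 mm² gives 550.24 mm² — area = 550.24 mm²; (whole slice rotated 55° about Z — lengths, areas and connectivity unchanged). Checking containment: at z = 7.68 the cross-section extends beyond the z = 0.72 cross-section by about 390.99 mm².

part overhangs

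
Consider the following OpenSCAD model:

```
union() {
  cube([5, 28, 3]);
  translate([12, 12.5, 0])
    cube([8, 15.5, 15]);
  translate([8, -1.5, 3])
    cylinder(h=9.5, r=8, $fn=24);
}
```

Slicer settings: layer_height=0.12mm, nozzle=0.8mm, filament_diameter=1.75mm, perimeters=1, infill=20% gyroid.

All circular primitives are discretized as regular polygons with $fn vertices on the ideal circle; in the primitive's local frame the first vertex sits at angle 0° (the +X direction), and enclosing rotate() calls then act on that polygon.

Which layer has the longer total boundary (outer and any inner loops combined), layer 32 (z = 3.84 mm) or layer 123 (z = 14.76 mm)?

layer 32 (z = 3.84 mm)

Layer 32 (z = 3.84): the cube is absent (z outside [0, 3]); the cube at (12, 12.5) (footprint 8×15.5) is included at this height (perimeter 47.00 mm); the r=8 cylinder at (8, -1.5) gives a regular 24-gon of circumradius 8 (constant along its height) (perimeter = 2·24·8.000·sin(180°/24) = 50.12 mm); Merging all regions: the 2 present regions are separate (no shared area or edge), so areas and boundary lengths simply add and each stays a separate island — boundary = 97.12 mm. So its perimeter = 97.12 mm. Layer 123 (z = 14.76): the cube is not intersected at this z (z outside [0, 3]); the cube at (12, 12.5) (footprint 8×15.5) is included at this height (perimeter 47.00 mm); the cylinder at (8, -1.5) is absent (z outside [3, 12.5]); Combining (union): only the 8×15.5 cube at (12, 12.5) is present, so the union is just that shape — boundary = 47.00 mm. So its perimeter = 47.00 mm. Layer 32 is larger (97.12 vs 47.00 mm).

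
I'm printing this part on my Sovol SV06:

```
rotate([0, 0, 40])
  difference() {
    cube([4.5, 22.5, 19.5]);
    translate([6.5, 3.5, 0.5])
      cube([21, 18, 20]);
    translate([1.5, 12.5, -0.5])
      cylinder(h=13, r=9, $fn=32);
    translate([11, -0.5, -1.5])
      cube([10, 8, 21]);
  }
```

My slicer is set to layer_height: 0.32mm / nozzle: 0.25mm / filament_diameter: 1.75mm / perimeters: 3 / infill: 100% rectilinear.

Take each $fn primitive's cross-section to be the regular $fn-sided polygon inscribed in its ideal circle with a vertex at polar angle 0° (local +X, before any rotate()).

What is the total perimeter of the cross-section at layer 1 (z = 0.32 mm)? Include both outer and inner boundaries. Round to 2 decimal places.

At z = 0.32 mm: the 4.5×22.5 cube contributes its full rectangle (perimeter 54.00 mm); the cube at (6.5, 3.5) does not reach this height (z outside [0.5, 20.5]); the cylinder at (1.5, 12.5): section is a regular 32-gon, circumradius r=9 (perimeter = 2·32·9.000·sin(180°/32) = 56.46 mm); the 10×8 cube at (11, -0.5) contributes its full rectangle (perimeter 36.00 mm); Taking the first minus the rest: starting from the 4.5×22.5 cube, the r=9 cylinder at (1.5, 12.5) partially overlaps it — only the 79.57 mm² overlap (of its 252.84 mm²) is removed, clipping the outline; the 10×8 cube at (11, -0.5) misses the remaining region (no effect) — boundary = 28.54 mm; (whole slice rotated 40° about Z — lengths, areas and connectivity unchanged). Overall, the cross-section has 2 separate islands. Total boundary length (outer) = 28.54 mm.

28.54 mm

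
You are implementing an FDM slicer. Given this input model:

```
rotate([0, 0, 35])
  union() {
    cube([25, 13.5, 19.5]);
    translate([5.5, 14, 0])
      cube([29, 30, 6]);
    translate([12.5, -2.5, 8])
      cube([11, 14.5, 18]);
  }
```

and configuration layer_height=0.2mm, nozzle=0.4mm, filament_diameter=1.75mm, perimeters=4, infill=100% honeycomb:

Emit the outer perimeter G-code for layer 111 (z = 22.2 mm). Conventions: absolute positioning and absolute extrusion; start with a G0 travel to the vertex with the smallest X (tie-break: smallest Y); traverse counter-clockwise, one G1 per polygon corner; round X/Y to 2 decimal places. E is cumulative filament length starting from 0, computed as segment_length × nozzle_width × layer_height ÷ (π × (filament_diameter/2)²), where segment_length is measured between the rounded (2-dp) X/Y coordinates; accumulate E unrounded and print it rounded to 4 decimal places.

G0 X3.36 Y17.00 Z22.20
G1 X11.67 Y5.12 E0.4822
G1 X20.68 Y11.43 E0.8481
G1 X12.37 Y23.31 E1.3303
G1 X3.36 Y17.00 E1.6961

At z = 22.2 mm: the cube is not intersected at this z (z outside [0, 19.5]); the cube at (5.5, 14) is absent (z outside [0, 6]); the 11×14.5 cube at (12.5, -2.5) contributes its full rectangle; Combining (union): only the 11×14.5 cube at (12.5, -2.5) is present, so the union is just that shape — 1 connected region; (rotated 35° about Z; rotation is an isometry so areas/perimeters/island counts are preserved). The outline is a single polygon with 4 vertices. Extrusion per mm of travel: 0.4 × 0.2 / (π × 0.875²) = 0.033260. Accumulating E over each segment gives final E = 1.6961.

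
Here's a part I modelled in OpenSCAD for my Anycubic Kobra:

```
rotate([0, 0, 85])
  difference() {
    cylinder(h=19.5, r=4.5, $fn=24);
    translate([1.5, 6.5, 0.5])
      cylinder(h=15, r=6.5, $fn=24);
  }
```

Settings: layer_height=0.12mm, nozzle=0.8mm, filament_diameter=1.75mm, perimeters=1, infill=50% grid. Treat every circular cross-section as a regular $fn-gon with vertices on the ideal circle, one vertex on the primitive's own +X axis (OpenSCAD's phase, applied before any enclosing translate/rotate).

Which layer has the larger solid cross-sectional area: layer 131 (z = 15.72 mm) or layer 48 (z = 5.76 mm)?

Layer 131 (z = 15.72): the r=4.5 cylinder gives a regular 24-gon of circumradius 4.5 (constant along its height) (area = (24/2)·4.500²·sin(360°/24) = 62.89 mm²); the cylinder at (1.5, 6.5) is not intersected at this z (z outside [0.5, 15.5]); Subtracting the remaining from the first: none of the subtracted shapes is present at this height, so the r=4.5 cylinder is unchanged — area = 62.89 mm²; (rotated 85° about Z; rotation is an isometry so areas/perimeters/island counts are preserved). So its area = 62.89 mm². Layer 48 (z = 5.76): the r=4.5 cylinder contributes a regular 24-gon of circumradius 4.5 (area = (24/2)·4.500²·sin(360°/24) = 62.89 mm²); the cylinder at (1.5, 6.5): section is a regular 24-gon, circumradius r=6.5 (area = (24/2)·6.500²·sin(360°/24) = 131.22 mm²); After the difference (first − rest): starting from the r=4.5 cylinder (62.89 mm²), the r=6.5 cylinder at (1.5, 6.5) partially overlaps it — only the 25.03 mm² overlap (of its 131.22 mm²) is removed, clipping the outline — area = 37.86 mm²; (rotated 85° about Z; rotation is an isometry so areas/perimeters/island counts are preserved). So its area = 37.86 mm². Layer 131 is larger (62.89 vs 37.86 mm²).

layer 131 (z = 15.72 mm)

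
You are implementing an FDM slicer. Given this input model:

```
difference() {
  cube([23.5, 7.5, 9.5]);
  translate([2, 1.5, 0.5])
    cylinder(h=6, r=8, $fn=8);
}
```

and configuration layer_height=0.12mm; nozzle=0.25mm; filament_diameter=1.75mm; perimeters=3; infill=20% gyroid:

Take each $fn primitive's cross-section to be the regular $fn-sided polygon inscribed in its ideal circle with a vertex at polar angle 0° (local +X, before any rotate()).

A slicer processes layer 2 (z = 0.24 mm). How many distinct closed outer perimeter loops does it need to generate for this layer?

At z = 0.24 mm: the cube is present — its section is the full 23.5×7.5 rectangle; the cylinder at (2, 1.5) does not reach this height (z outside [0.5, 6.5]); Taking the first minus the rest: none of the subtracted shapes is present at this height, so the 23.5×7.5 cube is unchanged — 1 connected region. The result has 1 disconnected region.

1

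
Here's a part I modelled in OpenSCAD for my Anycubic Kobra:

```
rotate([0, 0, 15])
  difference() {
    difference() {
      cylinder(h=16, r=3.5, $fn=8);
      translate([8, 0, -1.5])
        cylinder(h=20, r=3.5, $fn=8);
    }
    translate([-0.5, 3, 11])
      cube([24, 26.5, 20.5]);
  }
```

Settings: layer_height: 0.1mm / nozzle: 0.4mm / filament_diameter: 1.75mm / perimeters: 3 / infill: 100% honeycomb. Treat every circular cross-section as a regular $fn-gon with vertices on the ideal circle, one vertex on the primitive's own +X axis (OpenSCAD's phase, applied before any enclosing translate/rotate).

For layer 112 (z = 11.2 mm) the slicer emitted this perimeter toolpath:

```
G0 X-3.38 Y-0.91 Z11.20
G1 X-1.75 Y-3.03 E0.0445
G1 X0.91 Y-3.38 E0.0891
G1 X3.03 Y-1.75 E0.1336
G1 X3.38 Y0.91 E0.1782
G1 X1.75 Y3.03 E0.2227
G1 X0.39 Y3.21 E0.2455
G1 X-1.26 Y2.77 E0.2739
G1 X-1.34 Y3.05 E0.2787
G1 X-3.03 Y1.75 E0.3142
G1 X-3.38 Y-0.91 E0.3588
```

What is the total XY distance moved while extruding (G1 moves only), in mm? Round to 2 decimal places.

21.57 mm

Sum the Euclidean lengths of each G1 segment: total = 21.57 mm.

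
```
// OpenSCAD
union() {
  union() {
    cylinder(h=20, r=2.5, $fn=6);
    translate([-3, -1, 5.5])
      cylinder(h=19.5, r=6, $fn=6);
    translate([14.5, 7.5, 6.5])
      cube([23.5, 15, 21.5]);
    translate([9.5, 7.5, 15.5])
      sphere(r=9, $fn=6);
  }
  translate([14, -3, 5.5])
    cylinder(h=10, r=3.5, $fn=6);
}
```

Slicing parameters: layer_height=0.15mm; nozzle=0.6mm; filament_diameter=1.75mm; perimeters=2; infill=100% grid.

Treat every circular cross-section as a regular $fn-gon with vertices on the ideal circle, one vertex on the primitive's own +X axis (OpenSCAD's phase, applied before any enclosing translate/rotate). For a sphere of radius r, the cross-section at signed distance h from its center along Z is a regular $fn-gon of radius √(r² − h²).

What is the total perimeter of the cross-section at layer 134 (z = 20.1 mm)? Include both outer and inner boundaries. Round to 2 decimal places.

146.47 mm

At z = 20.1 mm: the cylinder is absent (z outside [0, 20]); the r=6 cylinder at (-3, -1) gives a regular 6-gon of circumradius 6 (constant along its height) (perimeter = 2·6·6.000·sin(180°/6) = 36.00 mm); the cube at (14.5, 7.5) (footprint 23.5×15) is included at this height (perimeter 77.00 mm); the r=9 sphere at (9.5, 7.5) slices to a regular 6-gon of circumradius 7.736 (√(r²−h²) with h=4.6 from center) (perimeter = 2·6·7.736·sin(180°/6) = 46.41 mm); Taking the union: the regions partially overlap (shared area 6.48 mm²), so the edge portions inside another operand are dropped and the merged outline is re-measured after clipping — boundary = 146.47 mm; the cylinder at (14, -3) does not reach this height (z outside [5.5, 15.5]); Combining (union): only the result so far is present, so the union is just that shape — boundary = 146.47 mm. Overall, the cross-section has 2 separate islands. Total boundary length (outer) = 146.47 mm.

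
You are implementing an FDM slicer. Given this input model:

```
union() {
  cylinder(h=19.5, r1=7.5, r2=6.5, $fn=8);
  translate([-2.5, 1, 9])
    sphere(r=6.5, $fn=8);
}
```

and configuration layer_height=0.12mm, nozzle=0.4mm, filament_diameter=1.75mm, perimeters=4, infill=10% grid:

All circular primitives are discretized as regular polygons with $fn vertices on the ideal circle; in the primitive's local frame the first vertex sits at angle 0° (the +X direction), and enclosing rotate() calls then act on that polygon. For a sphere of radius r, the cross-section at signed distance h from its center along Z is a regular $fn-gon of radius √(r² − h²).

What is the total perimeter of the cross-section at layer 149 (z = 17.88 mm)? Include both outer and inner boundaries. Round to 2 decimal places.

At z = 17.88 mm: the cone (r1=7.5→r2=6.5) has section circumradius 6.583 here — a regular 8-gon (perimeter = 2·8·6.583·sin(180°/8) = 40.31 mm); the sphere at (-2.5, 1) does not reach this height (|z−center|=8.880 > r=6.5); Taking the union: only the cone is present, so the union is just that shape — boundary = 40.31 mm. Overall, the cross-section is a single solid region. Total boundary length (outer) = 40.31 mm.

40.31 mm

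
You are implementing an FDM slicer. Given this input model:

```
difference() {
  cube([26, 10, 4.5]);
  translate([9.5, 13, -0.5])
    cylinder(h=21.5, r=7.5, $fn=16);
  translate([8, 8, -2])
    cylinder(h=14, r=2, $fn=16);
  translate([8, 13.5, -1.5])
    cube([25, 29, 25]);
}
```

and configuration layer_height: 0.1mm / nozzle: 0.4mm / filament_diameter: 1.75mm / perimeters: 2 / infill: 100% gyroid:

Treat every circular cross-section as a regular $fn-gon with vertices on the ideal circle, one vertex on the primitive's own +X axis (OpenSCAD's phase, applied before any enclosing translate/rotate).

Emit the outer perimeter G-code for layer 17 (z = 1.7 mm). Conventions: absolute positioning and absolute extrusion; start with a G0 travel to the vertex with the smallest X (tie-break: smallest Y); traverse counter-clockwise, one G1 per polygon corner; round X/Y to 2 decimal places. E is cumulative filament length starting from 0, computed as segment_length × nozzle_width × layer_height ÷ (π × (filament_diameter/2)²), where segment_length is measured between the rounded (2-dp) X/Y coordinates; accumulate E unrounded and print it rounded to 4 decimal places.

At z = 1.7 mm: the cube (footprint 26×10) is included at this height; the cylinder at (9.5, 13): section is a regular 16-gon, circumradius r=7.5; the r=2 cylinder at (8, 8) contributes a regular 16-gon of circumradius 2; the cube at (8, 13.5) (footprint 25×29) is included at this height; Taking the first minus the rest: starting from the 26×10 cube, the r=7.5 cylinder at (9.5, 13) partially overlaps it — only the 42.90 mm² overlap (of its 172.21 mm²) is removed, clipping the outline; the r=2 cylinder at (8, 8) misses the remaining region (no effect); the 25×29 cube at (8, 13.5) misses the remaining region (no effect) — 1 connected region. The outline is a single polygon with 11 vertices. Extrusion per mm of travel: 0.4 × 0.1 / (π × 0.875²) = 0.016630. Accumulating E over each segment gives final E = 1.2566.

G0 X0.00 Y0.00 Z1.70
G1 X26.00 Y0.00 E0.4324
G1 X26.00 Y10.00 E0.5987
G1 X16.34 Y10.00 E0.7593
G1 X14.80 Y7.70 E0.8054
G1 X12.37 Y6.07 E0.8540
G1 X9.50 Y5.50 E0.9027
G1 X6.63 Y6.07 E0.9513
G1 X4.20 Y7.70 E1.0000
G1 X2.66 Y10.00 E1.0460
G1 X0.00 Y10.00 E1.0903
G1 X0.00 Y0.00 E1.2566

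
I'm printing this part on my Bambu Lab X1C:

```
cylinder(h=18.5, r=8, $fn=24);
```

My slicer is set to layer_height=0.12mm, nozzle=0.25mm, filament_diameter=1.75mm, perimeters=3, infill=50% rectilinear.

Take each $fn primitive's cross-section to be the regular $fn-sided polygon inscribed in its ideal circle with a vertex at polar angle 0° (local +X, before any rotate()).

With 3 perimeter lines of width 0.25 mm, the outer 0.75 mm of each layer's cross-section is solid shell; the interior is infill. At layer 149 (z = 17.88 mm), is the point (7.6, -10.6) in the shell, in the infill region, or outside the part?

outside

At z = 17.88 mm: the cylinder: section is a regular 24-gon, circumradius r=8. Overall, the cross-section is a single solid region. The nearest boundary edge runs (4.00, -6.93)→(5.66, -5.66); distance from the point to it = 5.10 mm. The point is not inside any of the regions above, so it lies outside the cross-section (5.10 mm from the nearest boundary).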